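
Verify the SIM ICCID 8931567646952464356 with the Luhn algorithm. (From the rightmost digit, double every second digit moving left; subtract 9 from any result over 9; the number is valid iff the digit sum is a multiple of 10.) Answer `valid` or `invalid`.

invalid

From the right, keep odd positions and double even positions (subtract 9 from any doubled value over 9):
  doubled (positions 2,4,...): 1 8 8 1 3 3 3 2 9 → sum 38
  kept (positions 1,3,...): 6 3 6 2 9 4 7 5 3 8 → sum 53
Total = 91.
91 mod 10 = 1, so the number is invalid.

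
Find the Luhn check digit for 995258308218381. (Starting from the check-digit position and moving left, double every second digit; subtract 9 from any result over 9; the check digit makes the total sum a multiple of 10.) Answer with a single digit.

9

Partial digits right→left: 1 8 3 8 1 2 8 0 3 8 5 2 5 9 9
Double every second digit counting from the check-digit position (so the 1st, 3rd, 5th, ... of the partial from the right).
  doubled (with −9 where >9): 2 6 2 7 6 1 1 9 → sum 34
  kept as-is: 8 8 2 0 8 2 9 → sum 37
Total = 34 + 37 = 71.
Check digit = (10 − (71 mod 10)) mod 10 = 9.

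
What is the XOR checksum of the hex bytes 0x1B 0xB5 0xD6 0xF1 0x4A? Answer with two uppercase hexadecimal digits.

C3

XOR the bytes together:
  start with 0x1B
  0x1B ⊕ 0xB5 = 0xAE
  0xAE ⊕ 0xD6 = 0x78
  0x78 ⊕ 0xF1 = 0x89
  0x89 ⊕ 0x4A = 0xC3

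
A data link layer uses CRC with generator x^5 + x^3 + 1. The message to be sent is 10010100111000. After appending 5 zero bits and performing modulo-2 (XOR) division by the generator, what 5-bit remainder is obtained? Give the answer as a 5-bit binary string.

Append 5 zeros: 1001010011100000000. Divide by 101001 (XOR where the leading bit is 1):
  pos 0: 100101 XOR 101001 = 001100
  pos 2: 110000 XOR 101001 = 011001
  pos 3: 110011 XOR 101001 = 011010
  pos 4: 110101 XOR 101001 = 011100
  pos 5: 111001 XOR 101001 = 010000
  pos 6: 100000 XOR 101001 = 001001
  pos 8: 100100 XOR 101001 = 001101
  pos 10: 110100 XOR 101001 = 011101
  pos 11: 111010 XOR 101001 = 010011
  pos 12: 100110 XOR 101001 = 001111
Remainder (last 5 bits) = 11110. This is the CRC / FCS.

11110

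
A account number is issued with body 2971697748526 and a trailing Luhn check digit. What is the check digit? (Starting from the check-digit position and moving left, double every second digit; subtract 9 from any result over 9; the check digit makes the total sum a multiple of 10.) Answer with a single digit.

Partial digits right→left: 6 2 5 8 4 7 7 9 6 1 7 9 2
Double every second digit counting from the check-digit position (so the 1st, 3rd, 5th, ... of the partial from the right).
  doubled (with −9 where >9): 3 1 8 5 3 5 4 → sum 29
  kept as-is: 2 8 7 9 1 9 → sum 36
Total = 29 + 36 = 65.
Check digit = (10 − (65 mod 10)) mod 10 = 5.

5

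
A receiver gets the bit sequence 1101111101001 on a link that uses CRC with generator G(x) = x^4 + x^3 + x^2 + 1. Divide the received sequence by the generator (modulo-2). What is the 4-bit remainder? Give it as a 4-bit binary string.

1101

Modulo-2 division of 1101111101001 by 11101:
  pos 0: 11011 XOR 11101 = 00110
  pos 2: 11011 XOR 11101 = 00110
  pos 4: 11010 XOR 11101 = 00111
  pos 6: 11110 XOR 11101 = 00011
Remainder = 1101 (nonzero — an error is detected).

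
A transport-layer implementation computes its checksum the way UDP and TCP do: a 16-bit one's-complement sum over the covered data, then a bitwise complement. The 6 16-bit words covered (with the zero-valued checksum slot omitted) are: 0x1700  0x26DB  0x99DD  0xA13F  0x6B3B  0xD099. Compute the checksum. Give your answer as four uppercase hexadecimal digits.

One's-complement addition (fold any carry out of bit 15 back into bit 0):
  0x1700 + 0x26DB = 0x03DDB
  0x3DDB + 0x99DD = 0x0D7B8
  0xD7B8 + 0xA13F = 0x178F7 → wrap carry → 0x78F8
  0x78F8 + 0x6B3B = 0x0E433
  0xE433 + 0xD099 = 0x1B4CC → wrap carry → 0xB4CD
One's-complement sum = 0xB4CD.
Checksum = ~0xB4CD & 0xFFFF = 0x4B32.

4B32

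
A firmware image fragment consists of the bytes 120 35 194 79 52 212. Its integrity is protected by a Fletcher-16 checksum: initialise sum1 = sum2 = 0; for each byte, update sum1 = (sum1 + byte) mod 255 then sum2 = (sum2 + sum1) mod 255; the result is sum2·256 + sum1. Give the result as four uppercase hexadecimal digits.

Running sums (mod 255):
  after byte 0 (120): sum1=120, sum2=120
  after byte 1 (35): sum1=155, sum2=20
  after byte 2 (194): sum1=94, sum2=114
  after byte 3 (79): sum1=173, sum2=32
  after byte 4 (52): sum1=225, sum2=2
  after byte 5 (212): sum1=182, sum2=184
Checksum = sum2·256 + sum1 = 184·256 + 182 = 47286 = 0xB8B6.

B8B6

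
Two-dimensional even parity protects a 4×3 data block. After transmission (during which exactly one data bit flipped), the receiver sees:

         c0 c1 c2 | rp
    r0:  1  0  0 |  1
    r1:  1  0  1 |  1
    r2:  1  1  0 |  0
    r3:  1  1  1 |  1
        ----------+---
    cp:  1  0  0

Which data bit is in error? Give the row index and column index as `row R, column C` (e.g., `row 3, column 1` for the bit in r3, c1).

Recompute each row's even parity and compare to rp:
  r0: data parity 1, sent rp 1 → ok
  r1: data parity 0, sent rp 1 → mismatch
  r2: data parity 0, sent rp 0 → ok
  r3: data parity 1, sent rp 1 → ok
Recompute each column's even parity and compare to cp:
  c0: data parity 0, sent cp 1 → mismatch
  c1: data parity 0, sent cp 0 → ok
  c2: data parity 0, sent cp 0 → ok
Exactly one row (r1) and one column (c0) fail → the flipped bit is at their intersection.

row 1, column 0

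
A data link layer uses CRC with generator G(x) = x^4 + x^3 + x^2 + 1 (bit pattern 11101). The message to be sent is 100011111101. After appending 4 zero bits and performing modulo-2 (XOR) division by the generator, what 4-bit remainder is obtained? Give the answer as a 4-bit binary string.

0011

Append 4 zeros: 1000111111010000. Divide by 11101 (XOR where the leading bit is 1):
  pos 0: 10001 XOR 11101 = 01100
  pos 1: 11001 XOR 11101 = 00100
  pos 3: 10011 XOR 11101 = 01110
  pos 4: 11101 XOR 11101 = 00000
  pos 9: 10100 XOR 11101 = 01001
  pos 10: 10010 XOR 11101 = 01111
  pos 11: 11110 XOR 11101 = 00011
Remainder (last 4 bits) = 0011. This is the CRC / FCS.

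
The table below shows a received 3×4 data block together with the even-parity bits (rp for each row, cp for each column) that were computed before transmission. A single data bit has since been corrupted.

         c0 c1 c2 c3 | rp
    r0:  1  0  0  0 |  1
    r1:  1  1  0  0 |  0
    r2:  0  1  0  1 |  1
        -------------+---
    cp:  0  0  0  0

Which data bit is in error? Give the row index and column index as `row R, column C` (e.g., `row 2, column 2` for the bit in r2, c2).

row 2, column 3

Recompute each row's even parity and compare to rp:
  r0: data parity 1, sent rp 1 → ok
  r1: data parity 0, sent rp 0 → ok
  r2: data parity 0, sent rp 1 → mismatch
Recompute each column's even parity and compare to cp:
  c0: data parity 0, sent cp 0 → ok
  c1: data parity 0, sent cp 0 → ok
  c2: data parity 0, sent cp 0 → ok
  c3: data parity 1, sent cp 0 → mismatch
Exactly one row (r2) and one column (c3) fail → the flipped bit is at their intersection.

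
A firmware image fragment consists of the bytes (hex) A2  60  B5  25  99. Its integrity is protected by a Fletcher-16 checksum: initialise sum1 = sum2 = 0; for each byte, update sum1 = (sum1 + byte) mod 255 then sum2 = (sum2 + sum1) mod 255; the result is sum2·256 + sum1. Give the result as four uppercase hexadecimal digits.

B377

Running sums (mod 255):
  after byte 0 (A2): sum1=162, sum2=162
  after byte 1 (60): sum1=3, sum2=165
  after byte 2 (B5): sum1=184, sum2=94
  after byte 3 (25): sum1=221, sum2=60
  after byte 4 (99): sum1=119, sum2=179
Checksum = sum2·256 + sum1 = 179·256 + 119 = 45943 = 0xB377.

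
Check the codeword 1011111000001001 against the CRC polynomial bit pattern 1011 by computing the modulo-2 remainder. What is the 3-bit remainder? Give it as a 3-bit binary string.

011

Modulo-2 division of 1011111000001001 by 1011:
  pos 0: 1011 XOR 1011 = 0000
  pos 4: 1110 XOR 1011 = 0101
  pos 5: 1010 XOR 1011 = 0001
  pos 8: 1000 XOR 1011 = 0011
  pos 10: 1110 XOR 1011 = 0101
  pos 11: 1010 XOR 1011 = 0001
Remainder = 011 (nonzero — an error is detected).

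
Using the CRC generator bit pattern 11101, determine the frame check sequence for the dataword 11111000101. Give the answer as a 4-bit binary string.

1110

Append 4 zeros: 111110001010000. Divide by 11101 (XOR where the leading bit is 1):
  pos 0: 11111 XOR 11101 = 00010
  pos 3: 10000 XOR 11101 = 01101
  pos 4: 11011 XOR 11101 = 00110
  pos 6: 11001 XOR 11101 = 00100
  pos 8: 10000 XOR 11101 = 01101
  pos 9: 11010 XOR 11101 = 00111
Remainder (last 4 bits) = 1110. This is the CRC / FCS.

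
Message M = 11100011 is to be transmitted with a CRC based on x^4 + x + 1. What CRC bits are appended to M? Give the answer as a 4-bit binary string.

Append 4 zeros: 111000110000. Divide by 10011 (XOR where the leading bit is 1):
  pos 0: 11100 XOR 10011 = 01111
  pos 1: 11110 XOR 10011 = 01101
  pos 2: 11011 XOR 10011 = 01000
  pos 3: 10001 XOR 10011 = 00010
  pos 6: 10000 XOR 10011 = 00011
Remainder (last 4 bits) = 0110. This is the CRC / FCS.

0110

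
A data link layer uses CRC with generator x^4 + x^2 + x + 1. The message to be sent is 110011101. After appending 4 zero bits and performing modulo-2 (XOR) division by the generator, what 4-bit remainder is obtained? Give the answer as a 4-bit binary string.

Append 4 zeros: 1100111010000. Divide by 10111 (XOR where the leading bit is 1):
  pos 0: 11001 XOR 10111 = 01110
  pos 1: 11101 XOR 10111 = 01010
  pos 2: 10101 XOR 10111 = 00010
  pos 5: 10010 XOR 10111 = 00101
  pos 7: 10100 XOR 10111 = 00011
Remainder (last 4 bits) = 0110. This is the CRC / FCS.

0110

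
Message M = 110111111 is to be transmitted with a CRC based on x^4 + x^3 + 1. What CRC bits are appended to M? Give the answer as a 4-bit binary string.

Append 4 zeros: 1101111110000. Divide by 11001 (XOR where the leading bit is 1):
  pos 0: 11011 XOR 11001 = 00010
  pos 3: 10111 XOR 11001 = 01110
  pos 4: 11101 XOR 11001 = 00100
  pos 6: 10000 XOR 11001 = 01001
  pos 7: 10010 XOR 11001 = 01011
  pos 8: 10110 XOR 11001 = 01111
Remainder (last 4 bits) = 1111. This is the CRC / FCS.

1111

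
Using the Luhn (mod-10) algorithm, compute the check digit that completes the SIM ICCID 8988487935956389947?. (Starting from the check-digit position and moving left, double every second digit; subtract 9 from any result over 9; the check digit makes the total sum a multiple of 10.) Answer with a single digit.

Partial digits right→left: 7 4 9 9 8 3 6 5 9 5 3 9 7 8 4 8 8 9 8
Double every second digit counting from the check-digit position (so the 1st, 3rd, 5th, ... of the partial from the right).
  doubled (with −9 where >9): 5 9 7 3 9 6 5 8 7 7 → sum 66
  kept as-is: 4 9 3 5 5 9 8 8 9 → sum 60
Total = 66 + 60 = 126.
Check digit = (10 − (126 mod 10)) mod 10 = 4.

4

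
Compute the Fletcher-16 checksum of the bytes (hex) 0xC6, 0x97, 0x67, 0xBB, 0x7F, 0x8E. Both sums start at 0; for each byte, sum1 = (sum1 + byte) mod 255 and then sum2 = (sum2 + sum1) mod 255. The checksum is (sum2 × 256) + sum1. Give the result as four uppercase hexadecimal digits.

FC8F

Running sums (mod 255):
  after byte 0 (0xC6): sum1=198, sum2=198
  after byte 1 (0x97): sum1=94, sum2=37
  after byte 2 (0x67): sum1=197, sum2=234
  after byte 3 (0xBB): sum1=129, sum2=108
  after byte 4 (0x7F): sum1=1, sum2=109
  after byte 5 (0x8E): sum1=143, sum2=252
Checksum = sum2·256 + sum1 = 252·256 + 143 = 64655 = 0xFC8F.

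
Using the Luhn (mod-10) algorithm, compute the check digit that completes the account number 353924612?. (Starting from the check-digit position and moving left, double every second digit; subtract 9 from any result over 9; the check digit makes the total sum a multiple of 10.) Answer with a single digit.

Partial digits right→left: 2 1 6 4 2 9 3 5 3
Double every second digit counting from the check-digit position (so the 1st, 3rd, 5th, ... of the partial from the right).
  doubled (with −9 where >9): 4 3 4 6 6 → sum 23
  kept as-is: 1 4 9 5 → sum 19
Total = 23 + 19 = 42.
Check digit = (10 − (42 mod 10)) mod 10 = 8.

8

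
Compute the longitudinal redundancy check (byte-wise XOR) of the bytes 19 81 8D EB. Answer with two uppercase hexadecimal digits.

XOR the bytes together:
  start with 0x19
  0x19 ⊕ 0x81 = 0x98
  0x98 ⊕ 0x8D = 0x15
  0x15 ⊕ 0xEB = 0xFE

FE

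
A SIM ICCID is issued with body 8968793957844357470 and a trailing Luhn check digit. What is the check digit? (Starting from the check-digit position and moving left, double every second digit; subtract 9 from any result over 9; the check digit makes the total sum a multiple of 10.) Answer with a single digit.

1

Partial digits right→left: 0 7 4 7 5 3 4 4 8 7 5 9 3 9 7 8 6 9 8
Double every second digit counting from the check-digit position (so the 1st, 3rd, 5th, ... of the partial from the right).
  doubled (with −9 where >9): 0 8 1 8 7 1 6 5 3 7 → sum 46
  kept as-is: 7 7 3 4 7 9 9 8 9 → sum 63
Total = 46 + 63 = 109.
Check digit = (10 − (109 mod 10)) mod 10 = 1.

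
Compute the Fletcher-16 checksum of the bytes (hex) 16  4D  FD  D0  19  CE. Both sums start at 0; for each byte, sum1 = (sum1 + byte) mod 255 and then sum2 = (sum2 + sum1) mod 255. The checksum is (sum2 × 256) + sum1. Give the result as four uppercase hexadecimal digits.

Running sums (mod 255):
  after byte 0 (16): sum1=22, sum2=22
  after byte 1 (4D): sum1=99, sum2=121
  after byte 2 (FD): sum1=97, sum2=218
  after byte 3 (D0): sum1=50, sum2=13
  after byte 4 (19): sum1=75, sum2=88
  after byte 5 (CE): sum1=26, sum2=114
Checksum = sum2·256 + sum1 = 114·256 + 26 = 29210 = 0x721A.

721A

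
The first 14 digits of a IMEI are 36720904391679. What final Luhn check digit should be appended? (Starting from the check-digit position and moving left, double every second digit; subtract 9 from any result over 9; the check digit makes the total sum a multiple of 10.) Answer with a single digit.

4

Partial digits right→left: 9 7 6 1 9 3 4 0 9 0 2 7 6 3
Double every second digit counting from the check-digit position (so the 1st, 3rd, 5th, ... of the partial from the right).
  doubled (with −9 where >9): 9 3 9 8 9 4 3 → sum 45
  kept as-is: 7 1 3 0 0 7 3 → sum 21
Total = 45 + 21 = 66.
Check digit = (10 − (66 mod 10)) mod 10 = 4.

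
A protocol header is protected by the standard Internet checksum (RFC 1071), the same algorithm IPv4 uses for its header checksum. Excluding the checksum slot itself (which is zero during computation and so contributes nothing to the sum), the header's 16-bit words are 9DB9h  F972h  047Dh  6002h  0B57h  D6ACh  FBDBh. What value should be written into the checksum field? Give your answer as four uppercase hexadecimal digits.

One's-complement addition (fold any carry out of bit 15 back into bit 0):
  0x9DB9 + 0xF972 = 0x1972B → wrap carry → 0x972C
  0x972C + 0x047D = 0x09BA9
  0x9BA9 + 0x6002 = 0x0FBAB
  0xFBAB + 0x0B57 = 0x10702 → wrap carry → 0x0703
  0x0703 + 0xD6AC = 0x0DDAF
  0xDDAF + 0xFBDB = 0x1D98A → wrap carry → 0xD98B
One's-complement sum = 0xD98B.
Checksum = ~0xD98B & 0xFFFF = 0x2674.

2674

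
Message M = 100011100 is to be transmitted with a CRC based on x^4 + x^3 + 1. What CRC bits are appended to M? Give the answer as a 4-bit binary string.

Append 4 zeros: 1000111000000. Divide by 11001 (XOR where the leading bit is 1):
  pos 0: 10001 XOR 11001 = 01000
  pos 1: 10001 XOR 11001 = 01000
  pos 2: 10001 XOR 11001 = 01000
  pos 3: 10000 XOR 11001 = 01001
  pos 4: 10010 XOR 11001 = 01011
  pos 5: 10110 XOR 11001 = 01111
  pos 6: 11110 XOR 11001 = 00111
  pos 8: 11100 XOR 11001 = 00101
Remainder (last 4 bits) = 0101. This is the CRC / FCS.

0101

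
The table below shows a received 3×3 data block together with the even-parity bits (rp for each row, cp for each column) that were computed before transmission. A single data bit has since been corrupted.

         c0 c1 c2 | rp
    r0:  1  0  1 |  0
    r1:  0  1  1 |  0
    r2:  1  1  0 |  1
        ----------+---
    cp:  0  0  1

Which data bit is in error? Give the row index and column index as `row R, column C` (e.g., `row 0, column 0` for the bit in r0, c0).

row 2, column 2

Recompute each row's even parity and compare to rp:
  r0: data parity 0, sent rp 0 → ok
  r1: data parity 0, sent rp 0 → ok
  r2: data parity 0, sent rp 1 → mismatch
Recompute each column's even parity and compare to cp:
  c0: data parity 0, sent cp 0 → ok
  c1: data parity 0, sent cp 0 → ok
  c2: data parity 0, sent cp 1 → mismatch
Exactly one row (r2) and one column (c2) fail → the flipped bit is at their intersection.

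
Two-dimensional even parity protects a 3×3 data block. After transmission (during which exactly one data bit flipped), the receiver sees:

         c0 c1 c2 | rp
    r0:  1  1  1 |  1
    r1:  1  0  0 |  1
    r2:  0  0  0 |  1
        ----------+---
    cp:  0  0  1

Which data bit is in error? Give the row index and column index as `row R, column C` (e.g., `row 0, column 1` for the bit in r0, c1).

row 2, column 1

Recompute each row's even parity and compare to rp:
  r0: data parity 1, sent rp 1 → ok
  r1: data parity 1, sent rp 1 → ok
  r2: data parity 0, sent rp 1 → mismatch
Recompute each column's even parity and compare to cp:
  c0: data parity 0, sent cp 0 → ok
  c1: data parity 1, sent cp 0 → mismatch
  c2: data parity 1, sent cp 1 → ok
Exactly one row (r2) and one column (c1) fail → the flipped bit is at their intersection.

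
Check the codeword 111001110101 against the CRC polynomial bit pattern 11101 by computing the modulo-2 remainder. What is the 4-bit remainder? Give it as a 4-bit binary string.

Modulo-2 division of 111001110101 by 11101:
  pos 0: 11100 XOR 11101 = 00001
  pos 4: 11110 XOR 11101 = 00011
  pos 7: 11101 XOR 11101 = 00000
Remainder = 0000 (zero — the frame passes the CRC check).

0000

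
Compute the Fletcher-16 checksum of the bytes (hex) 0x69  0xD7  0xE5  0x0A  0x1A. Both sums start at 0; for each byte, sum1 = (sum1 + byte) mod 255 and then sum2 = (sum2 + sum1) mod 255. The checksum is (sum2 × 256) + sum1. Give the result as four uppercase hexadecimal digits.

Running sums (mod 255):
  after byte 0 (0x69): sum1=105, sum2=105
  after byte 1 (0xD7): sum1=65, sum2=170
  after byte 2 (0xE5): sum1=39, sum2=209
  after byte 3 (0x0A): sum1=49, sum2=3
  after byte 4 (0x1A): sum1=75, sum2=78
Checksum = sum2·256 + sum1 = 78·256 + 75 = 20043 = 0x4E4B.

4E4B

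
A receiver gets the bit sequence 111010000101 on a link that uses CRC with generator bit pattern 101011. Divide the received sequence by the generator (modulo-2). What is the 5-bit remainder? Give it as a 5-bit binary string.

00000

Modulo-2 division of 111010000101 by 101011:
  pos 0: 111010 XOR 101011 = 010001
  pos 1: 100010 XOR 101011 = 001001
  pos 3: 100100 XOR 101011 = 001111
  pos 5: 111110 XOR 101011 = 010101
  pos 6: 101011 XOR 101011 = 000000
Remainder = 00000 (zero — the frame passes the CRC check).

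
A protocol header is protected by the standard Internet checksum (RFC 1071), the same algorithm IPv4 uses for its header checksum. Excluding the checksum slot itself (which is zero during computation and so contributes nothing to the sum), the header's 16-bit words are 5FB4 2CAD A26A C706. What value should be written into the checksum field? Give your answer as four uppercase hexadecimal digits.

One's-complement addition (fold any carry out of bit 15 back into bit 0):
  0x5FB4 + 0x2CAD = 0x08C61
  0x8C61 + 0xA26A = 0x12ECB → wrap carry → 0x2ECC
  0x2ECC + 0xC706 = 0x0F5D2
One's-complement sum = 0xF5D2.
Checksum = ~0xF5D2 & 0xFFFF = 0x0A2D.

0A2D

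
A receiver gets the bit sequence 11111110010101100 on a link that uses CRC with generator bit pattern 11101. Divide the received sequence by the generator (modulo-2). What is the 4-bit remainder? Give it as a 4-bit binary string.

Modulo-2 division of 11111110010101100 by 11101:
  pos 0: 11111 XOR 11101 = 00010
  pos 3: 10110 XOR 11101 = 01011
  pos 4: 10110 XOR 11101 = 01011
  pos 5: 10111 XOR 11101 = 01010
  pos 6: 10100 XOR 11101 = 01001
  pos 7: 10011 XOR 11101 = 01110
  pos 8: 11100 XOR 11101 = 00001
  pos 12: 11100 XOR 11101 = 00001
Remainder = 0001 (nonzero — an error is detected).

0001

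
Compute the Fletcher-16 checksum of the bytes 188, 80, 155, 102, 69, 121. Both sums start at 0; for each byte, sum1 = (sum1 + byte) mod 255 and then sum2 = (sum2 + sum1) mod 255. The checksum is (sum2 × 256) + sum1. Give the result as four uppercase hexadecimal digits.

A3CD

Running sums (mod 255):
  after byte 0 (188): sum1=188, sum2=188
  after byte 1 (80): sum1=13, sum2=201
  after byte 2 (155): sum1=168, sum2=114
  after byte 3 (102): sum1=15, sum2=129
  after byte 4 (69): sum1=84, sum2=213
  after byte 5 (121): sum1=205, sum2=163
Checksum = sum2·256 + sum1 = 163·256 + 205 = 41933 = 0xA3CD.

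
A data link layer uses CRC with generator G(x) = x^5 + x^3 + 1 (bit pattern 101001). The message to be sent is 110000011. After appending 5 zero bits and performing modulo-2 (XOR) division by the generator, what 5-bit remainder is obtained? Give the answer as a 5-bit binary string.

10000

Append 5 zeros: 11000001100000. Divide by 101001 (XOR where the leading bit is 1):
  pos 0: 110000 XOR 101001 = 011001
  pos 1: 110010 XOR 101001 = 011011
  pos 2: 110111 XOR 101001 = 011110
  pos 3: 111101 XOR 101001 = 010100
  pos 4: 101000 XOR 101001 = 000001
Remainder (last 5 bits) = 10000. This is the CRC / FCS.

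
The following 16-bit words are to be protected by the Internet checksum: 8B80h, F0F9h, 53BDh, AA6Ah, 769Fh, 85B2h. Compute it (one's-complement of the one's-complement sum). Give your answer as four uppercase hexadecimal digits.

One's-complement addition (fold any carry out of bit 15 back into bit 0):
  0x8B80 + 0xF0F9 = 0x17C79 → wrap carry → 0x7C7A
  0x7C7A + 0x53BD = 0x0D037
  0xD037 + 0xAA6A = 0x17AA1 → wrap carry → 0x7AA2
  0x7AA2 + 0x769F = 0x0F141
  0xF141 + 0x85B2 = 0x176F3 → wrap carry → 0x76F4
One's-complement sum = 0x76F4.
Checksum = ~0x76F4 & 0xFFFF = 0x890B.

890B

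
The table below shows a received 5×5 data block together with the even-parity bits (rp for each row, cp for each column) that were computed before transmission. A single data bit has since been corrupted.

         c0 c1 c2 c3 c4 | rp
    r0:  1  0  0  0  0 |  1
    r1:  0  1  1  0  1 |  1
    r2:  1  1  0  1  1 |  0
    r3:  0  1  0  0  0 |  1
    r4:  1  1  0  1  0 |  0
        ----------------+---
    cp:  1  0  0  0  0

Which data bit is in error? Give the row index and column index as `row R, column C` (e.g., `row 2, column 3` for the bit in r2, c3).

row 4, column 2

Recompute each row's even parity and compare to rp:
  r0: data parity 1, sent rp 1 → ok
  r1: data parity 1, sent rp 1 → ok
  r2: data parity 0, sent rp 0 → ok
  r3: data parity 1, sent rp 1 → ok
  r4: data parity 1, sent rp 0 → mismatch
Recompute each column's even parity and compare to cp:
  c0: data parity 1, sent cp 1 → ok
  c1: data parity 0, sent cp 0 → ok
  c2: data parity 1, sent cp 0 → mismatch
  c3: data parity 0, sent cp 0 → ok
  c4: data parity 0, sent cp 0 → ok
Exactly one row (r4) and one column (c2) fail → the flipped bit is at their intersection.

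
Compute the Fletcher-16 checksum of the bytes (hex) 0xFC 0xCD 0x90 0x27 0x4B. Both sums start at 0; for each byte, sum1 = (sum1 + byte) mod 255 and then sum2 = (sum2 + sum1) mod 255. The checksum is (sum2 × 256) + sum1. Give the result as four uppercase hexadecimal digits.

Running sums (mod 255):
  after byte 0 (0xFC): sum1=252, sum2=252
  after byte 1 (0xCD): sum1=202, sum2=199
  after byte 2 (0x90): sum1=91, sum2=35
  after byte 3 (0x27): sum1=130, sum2=165
  after byte 4 (0x4B): sum1=205, sum2=115
Checksum = sum2·256 + sum1 = 115·256 + 205 = 29645 = 0x73CD.

73CD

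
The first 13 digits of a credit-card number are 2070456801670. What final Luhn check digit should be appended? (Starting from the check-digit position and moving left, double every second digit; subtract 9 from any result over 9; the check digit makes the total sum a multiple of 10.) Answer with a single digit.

6

Partial digits right→left: 0 7 6 1 0 8 6 5 4 0 7 0 2
Double every second digit counting from the check-digit position (so the 1st, 3rd, 5th, ... of the partial from the right).
  doubled (with −9 where >9): 0 3 0 3 8 5 4 → sum 23
  kept as-is: 7 1 8 5 0 0 → sum 21
Total = 23 + 21 = 44.
Check digit = (10 − (44 mod 10)) mod 10 = 6.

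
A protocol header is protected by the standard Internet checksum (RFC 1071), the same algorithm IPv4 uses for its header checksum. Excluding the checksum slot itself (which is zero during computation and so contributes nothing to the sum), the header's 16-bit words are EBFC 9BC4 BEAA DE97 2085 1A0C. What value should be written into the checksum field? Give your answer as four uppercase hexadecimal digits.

A06A

One's-complement addition (fold any carry out of bit 15 back into bit 0):
  0xEBFC + 0x9BC4 = 0x187C0 → wrap carry → 0x87C1
  0x87C1 + 0xBEAA = 0x1466B → wrap carry → 0x466C
  0x466C + 0xDE97 = 0x12503 → wrap carry → 0x2504
  0x2504 + 0x2085 = 0x04589
  0x4589 + 0x1A0C = 0x05F95
One's-complement sum = 0x5F95.
Checksum = ~0x5F95 & 0xFFFF = 0xA06A.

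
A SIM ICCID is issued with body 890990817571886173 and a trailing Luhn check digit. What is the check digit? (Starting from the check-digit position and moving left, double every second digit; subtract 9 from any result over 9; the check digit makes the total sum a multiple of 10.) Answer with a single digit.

Partial digits right→left: 3 7 1 6 8 8 1 7 5 7 1 8 0 9 9 0 9 8
Double every second digit counting from the check-digit position (so the 1st, 3rd, 5th, ... of the partial from the right).
  doubled (with −9 where >9): 6 2 7 2 1 2 0 9 9 → sum 38
  kept as-is: 7 6 8 7 7 8 9 0 8 → sum 60
Total = 38 + 60 = 98.
Check digit = (10 − (98 mod 10)) mod 10 = 2.

2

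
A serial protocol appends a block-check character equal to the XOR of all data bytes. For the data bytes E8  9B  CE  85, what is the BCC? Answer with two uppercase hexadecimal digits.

38

XOR the bytes together:
  start with 0xE8
  0xE8 ⊕ 0x9B = 0x73
  0x73 ⊕ 0xCE = 0xBD
  0xBD ⊕ 0x85 = 0x38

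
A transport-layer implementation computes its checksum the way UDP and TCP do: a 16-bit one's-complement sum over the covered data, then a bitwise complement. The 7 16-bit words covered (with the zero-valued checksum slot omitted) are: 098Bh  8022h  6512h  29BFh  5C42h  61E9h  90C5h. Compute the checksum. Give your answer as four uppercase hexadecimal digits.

One's-complement addition (fold any carry out of bit 15 back into bit 0):
  0x098B + 0x8022 = 0x089AD
  0x89AD + 0x6512 = 0x0EEBF
  0xEEBF + 0x29BF = 0x1187E → wrap carry → 0x187F
  0x187F + 0x5C42 = 0x074C1
  0x74C1 + 0x61E9 = 0x0D6AA
  0xD6AA + 0x90C5 = 0x1676F → wrap carry → 0x6770
One's-complement sum = 0x6770.
Checksum = ~0x6770 & 0xFFFF = 0x988F.

988F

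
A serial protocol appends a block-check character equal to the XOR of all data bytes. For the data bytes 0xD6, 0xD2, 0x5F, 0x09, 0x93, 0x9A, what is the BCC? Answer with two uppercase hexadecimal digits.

XOR the bytes together:
  start with 0xD6
  0xD6 ⊕ 0xD2 = 0x04
  0x04 ⊕ 0x5F = 0x5B
  0x5B ⊕ 0x09 = 0x52
  0x52 ⊕ 0x93 = 0xC1
  0xC1 ⊕ 0x9A = 0x5B

5B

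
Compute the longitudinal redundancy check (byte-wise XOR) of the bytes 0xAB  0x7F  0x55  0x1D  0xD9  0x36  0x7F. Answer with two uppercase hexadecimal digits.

XOR the bytes together:
  start with 0xAB
  0xAB ⊕ 0x7F = 0xD4
  0xD4 ⊕ 0x55 = 0x81
  0x81 ⊕ 0x1D = 0x9C
  0x9C ⊕ 0xD9 = 0x45
  0x45 ⊕ 0x36 = 0x73
  0x73 ⊕ 0x7F = 0x0C

0C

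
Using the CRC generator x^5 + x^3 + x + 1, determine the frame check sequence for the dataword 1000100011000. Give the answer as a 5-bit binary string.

01001

Append 5 zeros: 100010001100000000. Divide by 101011 (XOR where the leading bit is 1):
  pos 0: 100010 XOR 101011 = 001001
  pos 2: 100100 XOR 101011 = 001111
  pos 4: 111111 XOR 101011 = 010100
  pos 5: 101000 XOR 101011 = 000011
  pos 9: 110000 XOR 101011 = 011011
  pos 10: 110110 XOR 101011 = 011101
  pos 11: 111010 XOR 101011 = 010001
  pos 12: 100010 XOR 101011 = 001001
Remainder (last 5 bits) = 01001. This is the CRC / FCS.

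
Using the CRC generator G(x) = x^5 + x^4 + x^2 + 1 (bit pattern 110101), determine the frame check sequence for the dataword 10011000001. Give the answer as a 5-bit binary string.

00110

Append 5 zeros: 1001100000100000. Divide by 110101 (XOR where the leading bit is 1):
  pos 0: 100110 XOR 110101 = 010011
  pos 1: 100110 XOR 110101 = 010011
  pos 2: 100110 XOR 110101 = 010011
  pos 3: 100110 XOR 110101 = 010011
  pos 4: 100110 XOR 110101 = 010011
  pos 5: 100111 XOR 110101 = 010010
  pos 6: 100100 XOR 110101 = 010001
  pos 7: 100010 XOR 110101 = 010111
  pos 8: 101110 XOR 110101 = 011011
  pos 9: 110110 XOR 110101 = 000011
Remainder (last 5 bits) = 00110. This is the CRC / FCS.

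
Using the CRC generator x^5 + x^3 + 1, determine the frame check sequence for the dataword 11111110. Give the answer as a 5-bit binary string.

Append 5 zeros: 1111111000000. Divide by 101001 (XOR where the leading bit is 1):
  pos 0: 111111 XOR 101001 = 010110
  pos 1: 101101 XOR 101001 = 000100
  pos 4: 100000 XOR 101001 = 001001
  pos 6: 100100 XOR 101001 = 001101
Remainder (last 5 bits) = 11010. This is the CRC / FCS.

11010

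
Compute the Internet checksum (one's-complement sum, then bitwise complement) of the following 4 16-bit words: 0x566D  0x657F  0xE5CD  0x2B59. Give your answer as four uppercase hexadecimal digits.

One's-complement addition (fold any carry out of bit 15 back into bit 0):
  0x566D + 0x657F = 0x0BBEC
  0xBBEC + 0xE5CD = 0x1A1B9 → wrap carry → 0xA1BA
  0xA1BA + 0x2B59 = 0x0CD13
One's-complement sum = 0xCD13.
Checksum = ~0xCD13 & 0xFFFF = 0x32EC.

32EC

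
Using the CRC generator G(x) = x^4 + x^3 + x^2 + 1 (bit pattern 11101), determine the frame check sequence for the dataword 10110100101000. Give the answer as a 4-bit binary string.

1001

Append 4 zeros: 101101001010000000. Divide by 11101 (XOR where the leading bit is 1):
  pos 0: 10110 XOR 11101 = 01011
  pos 1: 10111 XOR 11101 = 01010
  pos 2: 10100 XOR 11101 = 01001
  pos 3: 10010 XOR 11101 = 01111
  pos 4: 11111 XOR 11101 = 00010
  pos 7: 10010 XOR 11101 = 01111
  pos 8: 11110 XOR 11101 = 00011
  pos 11: 11000 XOR 11101 = 00101
  pos 13: 10100 XOR 11101 = 01001
Remainder (last 4 bits) = 1001. This is the CRC / FCS.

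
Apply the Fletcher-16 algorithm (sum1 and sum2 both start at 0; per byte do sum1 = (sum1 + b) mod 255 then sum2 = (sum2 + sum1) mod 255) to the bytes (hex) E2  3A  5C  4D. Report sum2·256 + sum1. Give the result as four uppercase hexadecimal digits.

Running sums (mod 255):
  after byte 0 (E2): sum1=226, sum2=226
  after byte 1 (3A): sum1=29, sum2=0
  after byte 2 (5C): sum1=121, sum2=121
  after byte 3 (4D): sum1=198, sum2=64
Checksum = sum2·256 + sum1 = 64·256 + 198 = 16582 = 0x40C6.

40C6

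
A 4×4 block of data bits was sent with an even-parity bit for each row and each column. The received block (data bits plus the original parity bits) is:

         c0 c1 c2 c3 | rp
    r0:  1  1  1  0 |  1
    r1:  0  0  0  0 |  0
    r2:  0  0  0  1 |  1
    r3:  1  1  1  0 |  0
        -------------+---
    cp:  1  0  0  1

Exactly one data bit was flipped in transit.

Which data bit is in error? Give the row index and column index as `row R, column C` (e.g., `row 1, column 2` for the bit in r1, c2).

row 3, column 0

Recompute each row's even parity and compare to rp:
  r0: data parity 1, sent rp 1 → ok
  r1: data parity 0, sent rp 0 → ok
  r2: data parity 1, sent rp 1 → ok
  r3: data parity 1, sent rp 0 → mismatch
Recompute each column's even parity and compare to cp:
  c0: data parity 0, sent cp 1 → mismatch
  c1: data parity 0, sent cp 0 → ok
  c2: data parity 0, sent cp 0 → ok
  c3: data parity 1, sent cp 1 → ok
Exactly one row (r3) and one column (c0) fail → the flipped bit is at their intersection.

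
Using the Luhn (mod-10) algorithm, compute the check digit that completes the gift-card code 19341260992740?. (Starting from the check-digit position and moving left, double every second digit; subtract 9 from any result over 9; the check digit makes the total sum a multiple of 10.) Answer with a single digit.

Partial digits right→left: 0 4 7 2 9 9 0 6 2 1 4 3 9 1
Double every second digit counting from the check-digit position (so the 1st, 3rd, 5th, ... of the partial from the right).
  doubled (with −9 where >9): 0 5 9 0 4 8 9 → sum 35
  kept as-is: 4 2 9 6 1 3 1 → sum 26
Total = 35 + 26 = 61.
Check digit = (10 − (61 mod 10)) mod 10 = 9.

9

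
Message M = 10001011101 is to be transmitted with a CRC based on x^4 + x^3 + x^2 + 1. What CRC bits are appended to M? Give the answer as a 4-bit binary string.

1001

Append 4 zeros: 100010111010000. Divide by 11101 (XOR where the leading bit is 1):
  pos 0: 10001 XOR 11101 = 01100
  pos 1: 11000 XOR 11101 = 00101
  pos 3: 10111 XOR 11101 = 01010
  pos 4: 10101 XOR 11101 = 01000
  pos 5: 10000 XOR 11101 = 01101
  pos 6: 11011 XOR 11101 = 00110
  pos 8: 11000 XOR 11101 = 00101
  pos 10: 10100 XOR 11101 = 01001
Remainder (last 4 bits) = 1001. This is the CRC / FCS.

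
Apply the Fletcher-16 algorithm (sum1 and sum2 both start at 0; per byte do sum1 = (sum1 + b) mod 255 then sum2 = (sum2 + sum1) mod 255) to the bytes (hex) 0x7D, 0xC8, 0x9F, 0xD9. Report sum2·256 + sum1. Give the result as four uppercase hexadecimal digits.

Running sums (mod 255):
  after byte 0 (0x7D): sum1=125, sum2=125
  after byte 1 (0xC8): sum1=70, sum2=195
  after byte 2 (0x9F): sum1=229, sum2=169
  after byte 3 (0xD9): sum1=191, sum2=105
Checksum = sum2·256 + sum1 = 105·256 + 191 = 27071 = 0x69BF.

69BF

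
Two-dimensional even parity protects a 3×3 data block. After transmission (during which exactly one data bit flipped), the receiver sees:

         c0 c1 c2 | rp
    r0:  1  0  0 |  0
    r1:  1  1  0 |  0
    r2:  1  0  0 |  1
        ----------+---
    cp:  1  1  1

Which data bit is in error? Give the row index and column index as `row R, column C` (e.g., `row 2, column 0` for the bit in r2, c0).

Recompute each row's even parity and compare to rp:
  r0: data parity 1, sent rp 0 → mismatch
  r1: data parity 0, sent rp 0 → ok
  r2: data parity 1, sent rp 1 → ok
Recompute each column's even parity and compare to cp:
  c0: data parity 1, sent cp 1 → ok
  c1: data parity 1, sent cp 1 → ok
  c2: data parity 0, sent cp 1 → mismatch
Exactly one row (r0) and one column (c2) fail → the flipped bit is at their intersection.

row 0, column 2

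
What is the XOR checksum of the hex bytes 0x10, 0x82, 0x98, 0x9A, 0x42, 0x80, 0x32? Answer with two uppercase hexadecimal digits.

XOR the bytes together:
  start with 0x10
  0x10 ⊕ 0x82 = 0x92
  0x92 ⊕ 0x98 = 0x0A
  0x0A ⊕ 0x9A = 0x90
  0x90 ⊕ 0x42 = 0xD2
  0xD2 ⊕ 0x80 = 0x52
  0x52 ⊕ 0x32 = 0x60

60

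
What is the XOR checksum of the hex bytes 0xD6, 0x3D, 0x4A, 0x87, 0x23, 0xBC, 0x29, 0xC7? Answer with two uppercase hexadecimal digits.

XOR the bytes together:
  start with 0xD6
  0xD6 ⊕ 0x3D = 0xEB
  0xEB ⊕ 0x4A = 0xA1
  0xA1 ⊕ 0x87 = 0x26
  0x26 ⊕ 0x23 = 0x05
  0x05 ⊕ 0xBC = 0xB9
  0xB9 ⊕ 0x29 = 0x90
  0x90 ⊕ 0xC7 = 0x57

57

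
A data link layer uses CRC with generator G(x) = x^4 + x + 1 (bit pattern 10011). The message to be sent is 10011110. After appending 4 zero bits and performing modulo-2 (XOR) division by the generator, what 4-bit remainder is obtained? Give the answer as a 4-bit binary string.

1010

Append 4 zeros: 100111100000. Divide by 10011 (XOR where the leading bit is 1):
  pos 0: 10011 XOR 10011 = 00000
  pos 5: 11000 XOR 10011 = 01011
  pos 6: 10110 XOR 10011 = 00101
Remainder (last 4 bits) = 1010. This is the CRC / FCS.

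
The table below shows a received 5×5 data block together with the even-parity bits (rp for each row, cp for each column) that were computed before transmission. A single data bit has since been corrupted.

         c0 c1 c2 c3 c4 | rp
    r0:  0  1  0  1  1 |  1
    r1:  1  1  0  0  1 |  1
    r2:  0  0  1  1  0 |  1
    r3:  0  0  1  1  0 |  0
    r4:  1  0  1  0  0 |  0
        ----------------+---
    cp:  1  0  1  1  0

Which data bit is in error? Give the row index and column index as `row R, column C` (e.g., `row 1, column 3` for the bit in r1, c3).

Recompute each row's even parity and compare to rp:
  r0: data parity 1, sent rp 1 → ok
  r1: data parity 1, sent rp 1 → ok
  r2: data parity 0, sent rp 1 → mismatch
  r3: data parity 0, sent rp 0 → ok
  r4: data parity 0, sent rp 0 → ok
Recompute each column's even parity and compare to cp:
  c0: data parity 0, sent cp 1 → mismatch
  c1: data parity 0, sent cp 0 → ok
  c2: data parity 1, sent cp 1 → ok
  c3: data parity 1, sent cp 1 → ok
  c4: data parity 0, sent cp 0 → ok
Exactly one row (r2) and one column (c0) fail → the flipped bit is at their intersection.

row 2, column 0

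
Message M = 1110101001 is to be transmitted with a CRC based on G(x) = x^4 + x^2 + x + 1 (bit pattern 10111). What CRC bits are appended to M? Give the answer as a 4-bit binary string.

Append 4 zeros: 11101010010000. Divide by 10111 (XOR where the leading bit is 1):
  pos 0: 11101 XOR 10111 = 01010
  pos 1: 10100 XOR 10111 = 00011
  pos 4: 11100 XOR 10111 = 01011
  pos 5: 10111 XOR 10111 = 00000
Remainder (last 4 bits) = 0000. This is the CRC / FCS.

0000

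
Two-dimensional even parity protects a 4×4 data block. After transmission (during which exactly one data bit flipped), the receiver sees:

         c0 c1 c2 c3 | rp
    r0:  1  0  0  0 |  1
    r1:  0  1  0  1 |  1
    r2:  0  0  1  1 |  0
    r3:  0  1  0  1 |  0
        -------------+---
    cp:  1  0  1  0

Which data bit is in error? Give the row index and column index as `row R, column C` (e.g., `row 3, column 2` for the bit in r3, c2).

Recompute each row's even parity and compare to rp:
  r0: data parity 1, sent rp 1 → ok
  r1: data parity 0, sent rp 1 → mismatch
  r2: data parity 0, sent rp 0 → ok
  r3: data parity 0, sent rp 0 → ok
Recompute each column's even parity and compare to cp:
  c0: data parity 1, sent cp 1 → ok
  c1: data parity 0, sent cp 0 → ok
  c2: data parity 1, sent cp 1 → ok
  c3: data parity 1, sent cp 0 → mismatch
Exactly one row (r1) and one column (c3) fail → the flipped bit is at their intersection.

row 1, column 3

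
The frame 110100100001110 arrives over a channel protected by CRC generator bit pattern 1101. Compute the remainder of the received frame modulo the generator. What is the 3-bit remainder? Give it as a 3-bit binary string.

Modulo-2 division of 110100100001110 by 1101:
  pos 0: 1101 XOR 1101 = 0000
  pos 6: 1000 XOR 1101 = 0101
  pos 7: 1010 XOR 1101 = 0111
  pos 8: 1111 XOR 1101 = 0010
  pos 10: 1011 XOR 1101 = 0110
  pos 11: 1100 XOR 1101 = 0001
Remainder = 001 (nonzero — an error is detected).

001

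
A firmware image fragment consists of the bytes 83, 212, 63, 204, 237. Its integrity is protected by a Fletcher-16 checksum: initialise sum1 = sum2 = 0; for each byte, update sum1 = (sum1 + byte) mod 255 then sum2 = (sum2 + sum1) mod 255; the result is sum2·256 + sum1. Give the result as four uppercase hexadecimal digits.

3922

Running sums (mod 255):
  after byte 0 (83): sum1=83, sum2=83
  after byte 1 (212): sum1=40, sum2=123
  after byte 2 (63): sum1=103, sum2=226
  after byte 3 (204): sum1=52, sum2=23
  after byte 4 (237): sum1=34, sum2=57
Checksum = sum2·256 + sum1 = 57·256 + 34 = 14626 = 0x3922.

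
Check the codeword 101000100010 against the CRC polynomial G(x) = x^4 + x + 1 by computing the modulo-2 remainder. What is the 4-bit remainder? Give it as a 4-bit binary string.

Modulo-2 division of 101000100010 by 10011:
  pos 0: 10100 XOR 10011 = 00111
  pos 2: 11101 XOR 10011 = 01110
  pos 3: 11100 XOR 10011 = 01111
  pos 4: 11110 XOR 10011 = 01101
  pos 5: 11010 XOR 10011 = 01001
  pos 6: 10011 XOR 10011 = 00000
Remainder = 0000 (zero — the frame passes the CRC check).

0000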